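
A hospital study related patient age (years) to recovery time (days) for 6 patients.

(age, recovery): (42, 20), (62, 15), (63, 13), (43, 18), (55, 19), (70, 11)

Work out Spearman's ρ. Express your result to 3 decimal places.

Rank age: 1, 4, 5, 2, 3, 6
Rank recovery: 6, 3, 2, 4, 5, 1
d = rank(age) − rank(recovery): -5, 1, 3, -2, -2, 5; Σd² = 68
ρ = 1 − 6Σd² / [n(n²−1)] = 1 − 6×68 / (6×35) = 1 − 408/210 ≈ -0.943

-0.943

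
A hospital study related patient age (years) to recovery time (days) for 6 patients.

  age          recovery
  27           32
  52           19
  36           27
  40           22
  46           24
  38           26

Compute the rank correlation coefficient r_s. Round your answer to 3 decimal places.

-0.943

Rank age: 1, 6, 2, 4, 5, 3
Rank recovery: 6, 1, 5, 2, 3, 4
d = rank(age) − rank(recovery): -5, 5, -3, 2, 2, -1; Σd² = 68
ρ = 1 − 6Σd² / [n(n²−1)] = 1 − 6×68 / (6×35) = 1 − 408/210 ≈ -0.943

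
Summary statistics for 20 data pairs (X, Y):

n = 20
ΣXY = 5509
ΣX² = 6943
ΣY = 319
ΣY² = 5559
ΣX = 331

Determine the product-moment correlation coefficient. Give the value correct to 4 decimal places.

r = (nΣXY − ΣXΣY) / √[(nΣX² − (ΣX)²)(nΣY² − (ΣY)²)]
Numerator: 20×5509 − 331×319 = 4591
Denominator: √[(138860 − 109561)(111180 − 101761)] = √[29299 × 9419] = 16612.2630
r = 4591 / 16612.2630 ≈ 0.2764

0.2764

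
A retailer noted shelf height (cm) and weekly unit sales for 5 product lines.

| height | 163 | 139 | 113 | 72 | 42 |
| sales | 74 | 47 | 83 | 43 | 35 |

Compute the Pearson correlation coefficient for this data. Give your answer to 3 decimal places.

0.660

n = 5, Σx = 529, Σy = 282, Σx² = 65607, Σy² = 17648, Σxy = 32540
nΣxy − ΣxΣy = 162700 − 149178 = 13522
nΣx² − (Σx)² = 328035 − 279841 = 48194; nΣy² − (Σy)² = 88240 − 79524 = 8716
r = 13522 / √(48194 × 8716) = 13522 / 20495.3386 ≈ 0.660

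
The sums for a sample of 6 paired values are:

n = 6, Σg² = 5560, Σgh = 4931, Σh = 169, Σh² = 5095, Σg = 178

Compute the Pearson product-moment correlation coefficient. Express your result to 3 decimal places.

-0.270

r = (nΣgh − ΣgΣh) / √[(nΣg² − (Σg)²)(nΣh² − (Σh)²)]
Numerator: 6×4931 − 178×169 = -496
Denominator: √[(33360 − 31684)(30570 − 28561)] = √[1676 × 2009] = 1834.9616
r = -496 / 1834.9616 ≈ -0.270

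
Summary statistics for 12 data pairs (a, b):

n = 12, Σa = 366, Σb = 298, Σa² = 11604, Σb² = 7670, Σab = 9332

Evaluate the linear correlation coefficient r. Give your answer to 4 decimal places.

r = (nΣab − ΣaΣb) / √[(nΣa² − (Σa)²)(nΣb² − (Σb)²)]
Numerator: 12×9332 − 366×298 = 2916
Denominator: √[(139248 − 133956)(92040 − 88804)] = √[5292 × 3236] = 4138.2257
r = 2916 / 4138.2257 ≈ 0.7046

0.7046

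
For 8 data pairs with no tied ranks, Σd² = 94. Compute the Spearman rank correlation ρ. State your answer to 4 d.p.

-0.1190

ρ = 1 − 6Σd² / [n(n²−1)] = 1 − 6×94 / (8×63)
  = 1 − 564/504 = 1 − 1.11905 ≈ -0.1190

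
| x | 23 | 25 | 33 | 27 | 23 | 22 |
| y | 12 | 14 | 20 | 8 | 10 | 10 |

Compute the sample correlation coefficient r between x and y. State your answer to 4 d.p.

0.7443

n = 6, Σx = 153, Σy = 74, Σx² = 3985, Σy² = 1004, Σxy = 1952
nΣxy − ΣxΣy = 11712 − 11322 = 390
nΣx² − (Σx)² = 23910 − 23409 = 501; nΣy² − (Σy)² = 6024 − 5476 = 548
r = 390 / √(501 × 548) = 390 / 523.9733 ≈ 0.7443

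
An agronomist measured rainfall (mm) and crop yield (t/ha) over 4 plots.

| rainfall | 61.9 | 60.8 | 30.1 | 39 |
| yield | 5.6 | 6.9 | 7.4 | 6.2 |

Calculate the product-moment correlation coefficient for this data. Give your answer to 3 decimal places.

-0.553

n = 4, Σx = 191.8, Σy = 26.1, Σx² = 9955.26, Σy² = 172.17, Σxy = 1230.7
nΣxy − ΣxΣy = 4922.8 − 5005.98 = -83.18
nΣx² − (Σx)² = 39821.04 − 36787.24 = 3033.8; nΣy² − (Σy)² = 688.68 − 681.21 = 7.47
r = -83.18 / √(3033.8 × 7.47) = -83.18 / 150.5406 ≈ -0.553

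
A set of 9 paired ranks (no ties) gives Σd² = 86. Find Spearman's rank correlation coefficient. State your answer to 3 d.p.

0.283

ρ = 1 − 6Σd² / [n(n²−1)] = 1 − 6×86 / (9×80)
  = 1 − 516/720 = 1 − 0.7167 ≈ 0.283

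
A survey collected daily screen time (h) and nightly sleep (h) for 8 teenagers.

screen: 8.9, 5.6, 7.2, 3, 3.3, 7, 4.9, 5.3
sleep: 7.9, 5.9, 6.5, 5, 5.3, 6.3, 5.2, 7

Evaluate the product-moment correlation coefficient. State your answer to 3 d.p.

n = 8, Σx = 45.2, Σy = 49.1, Σx² = 283.4, Σy² = 308.29, Σxy = 289.32
nΣxy − ΣxΣy = 2314.56 − 2219.32 = 95.24
nΣx² − (Σx)² = 2267.2 − 2043.04 = 224.16; nΣy² − (Σy)² = 2466.32 − 2410.81 = 55.51
r = 95.24 / √(224.16 × 55.51) = 95.24 / 111.5487 ≈ 0.854

0.854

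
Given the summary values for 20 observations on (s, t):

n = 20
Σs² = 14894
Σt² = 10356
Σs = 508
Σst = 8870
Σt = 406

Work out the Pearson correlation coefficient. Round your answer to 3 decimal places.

r = (nΣst − ΣsΣt) / √[(nΣs² − (Σs)²)(nΣt² − (Σt)²)]
Numerator: 20×8870 − 508×406 = -28848
Denominator: √[(297880 − 258064)(207120 − 164836)] = √[39816 × 42284] = 41031.4482
r = -28848 / 41031.4482 ≈ -0.703

-0.703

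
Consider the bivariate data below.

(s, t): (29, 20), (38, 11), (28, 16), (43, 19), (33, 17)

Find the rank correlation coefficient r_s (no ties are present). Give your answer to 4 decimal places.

0.0000

Rank s: 2, 4, 1, 5, 3
Rank t: 5, 1, 2, 4, 3
d = rank(s) − rank(t): -3, 3, -1, 1, 0; Σd² = 20
ρ = 1 − 6Σd² / [n(n²−1)] = 1 − 6×20 / (5×24) = 1 − 120/120 ≈ 0.0000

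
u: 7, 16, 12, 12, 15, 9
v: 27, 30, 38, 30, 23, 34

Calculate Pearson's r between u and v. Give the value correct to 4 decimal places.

-0.1965

n = 6, Σu = 71, Σv = 182, Σu² = 899, Σv² = 5658, Σuv = 2136
nΣuv − ΣuΣv = 12816 − 12922 = -106
nΣu² − (Σu)² = 5394 − 5041 = 353; nΣv² − (Σv)² = 33948 − 33124 = 824
r = -106 / √(353 × 824) = -106 / 539.3255 ≈ -0.1965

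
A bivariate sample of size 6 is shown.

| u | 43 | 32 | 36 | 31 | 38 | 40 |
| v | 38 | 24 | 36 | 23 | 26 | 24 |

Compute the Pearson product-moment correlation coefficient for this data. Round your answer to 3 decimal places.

n = 6, Σu = 220, Σv = 171, Σu² = 8174, Σv² = 5097, Σuv = 6359
nΣuv − ΣuΣv = 38154 − 37620 = 534
nΣu² − (Σu)² = 49044 − 48400 = 644; nΣv² − (Σv)² = 30582 − 29241 = 1341
r = 534 / √(644 × 1341) = 534 / 929.3030 ≈ 0.575

0.575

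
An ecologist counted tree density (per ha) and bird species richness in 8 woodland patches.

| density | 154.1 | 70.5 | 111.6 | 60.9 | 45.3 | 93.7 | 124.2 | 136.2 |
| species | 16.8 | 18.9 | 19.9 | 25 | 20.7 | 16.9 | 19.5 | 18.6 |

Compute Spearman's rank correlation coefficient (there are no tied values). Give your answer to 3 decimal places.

Rank density: 8, 3, 5, 2, 1, 4, 6, 7
Rank species: 1, 4, 6, 8, 7, 2, 5, 3
d = rank(density) − rank(species): 7, -1, -1, -6, -6, 2, 1, 4; Σd² = 144
ρ = 1 − 6Σd² / [n(n²−1)] = 1 − 6×144 / (8×63) = 1 − 864/504 ≈ -0.714

-0.714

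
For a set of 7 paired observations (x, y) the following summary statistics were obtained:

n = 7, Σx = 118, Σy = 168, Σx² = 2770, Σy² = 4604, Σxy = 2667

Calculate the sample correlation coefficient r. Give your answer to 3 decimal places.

-0.247

r = (nΣxy − ΣxΣy) / √[(nΣx² − (Σx)²)(nΣy² − (Σy)²)]
Numerator: 7×2667 − 118×168 = -1155
Denominator: √[(19390 − 13924)(32228 − 28224)] = √[5466 × 4004] = 4678.2330
r = -1155 / 4678.2330 ≈ -0.247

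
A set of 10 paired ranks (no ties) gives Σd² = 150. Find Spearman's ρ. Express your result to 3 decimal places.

0.091

ρ = 1 − 6Σd² / [n(n²−1)] = 1 − 6×150 / (10×99)
  = 1 − 900/990 = 1 − 0.9091 ≈ 0.091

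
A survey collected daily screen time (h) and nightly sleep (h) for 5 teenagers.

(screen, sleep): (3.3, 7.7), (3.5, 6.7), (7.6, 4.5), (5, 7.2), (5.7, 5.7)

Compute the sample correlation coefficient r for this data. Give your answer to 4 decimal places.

n = 5, Σx = 25.1, Σy = 31.8, Σx² = 138.39, Σy² = 208.76, Σxy = 151.55
nΣxy − ΣxΣy = 757.75 − 798.18 = -40.43
nΣx² − (Σx)² = 691.95 − 630.01 = 61.94; nΣy² − (Σy)² = 1043.8 − 1011.24 = 32.56
r = -40.43 / √(61.94 × 32.56) = -40.43 / 44.9084 ≈ -0.9003

-0.9003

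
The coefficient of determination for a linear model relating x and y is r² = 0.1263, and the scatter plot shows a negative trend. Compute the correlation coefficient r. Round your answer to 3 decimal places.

|r| = √0.1263 = 0.355
The association is negative, so r = −0.355.

-0.355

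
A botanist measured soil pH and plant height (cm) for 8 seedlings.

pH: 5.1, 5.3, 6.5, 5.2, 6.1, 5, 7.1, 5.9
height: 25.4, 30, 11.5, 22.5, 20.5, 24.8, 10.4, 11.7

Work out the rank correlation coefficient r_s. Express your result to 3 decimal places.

Rank pH: 2, 4, 7, 3, 6, 1, 8, 5
Rank height: 7, 8, 2, 5, 4, 6, 1, 3
d = rank(pH) − rank(height): -5, -4, 5, -2, 2, -5, 7, 2; Σd² = 152
ρ = 1 − 6Σd² / [n(n²−1)] = 1 − 6×152 / (8×63) = 1 − 912/504 ≈ -0.810

-0.810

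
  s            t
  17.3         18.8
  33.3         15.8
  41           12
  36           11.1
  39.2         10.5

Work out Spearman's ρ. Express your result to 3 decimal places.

Rank s: 1, 2, 5, 3, 4
Rank t: 5, 4, 3, 2, 1
d = rank(s) − rank(t): -4, -2, 2, 1, 3; Σd² = 34
ρ = 1 − 6Σd² / [n(n²−1)] = 1 − 6×34 / (5×24) = 1 − 204/120 ≈ -0.700

-0.700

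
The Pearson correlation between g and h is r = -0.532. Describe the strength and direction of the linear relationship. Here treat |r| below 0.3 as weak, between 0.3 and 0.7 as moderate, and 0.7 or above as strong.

moderate negative

r = -0.532 < 0 so the relationship is negative.
|r| = 0.532, which falls in the moderate range.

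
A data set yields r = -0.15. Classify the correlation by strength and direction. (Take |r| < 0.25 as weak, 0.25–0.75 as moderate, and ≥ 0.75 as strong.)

r = -0.15 < 0 so the relationship is negative.
|r| = 0.15, which falls in the weak range.

weak negative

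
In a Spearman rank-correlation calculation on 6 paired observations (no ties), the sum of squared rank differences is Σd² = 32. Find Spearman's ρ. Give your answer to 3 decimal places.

0.086

ρ = 1 − 6Σd² / [n(n²−1)] = 1 − 6×32 / (6×35)
  = 1 − 192/210 = 1 − 0.9143 ≈ 0.086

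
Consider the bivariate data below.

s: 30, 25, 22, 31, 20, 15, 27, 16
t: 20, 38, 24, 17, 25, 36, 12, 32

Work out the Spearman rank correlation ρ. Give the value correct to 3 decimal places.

-0.690

Rank s: 7, 5, 4, 8, 3, 1, 6, 2
Rank t: 3, 8, 4, 2, 5, 7, 1, 6
d = rank(s) − rank(t): 4, -3, 0, 6, -2, -6, 5, -4; Σd² = 142
ρ = 1 − 6Σd² / [n(n²−1)] = 1 − 6×142 / (8×63) = 1 − 852/504 ≈ -0.690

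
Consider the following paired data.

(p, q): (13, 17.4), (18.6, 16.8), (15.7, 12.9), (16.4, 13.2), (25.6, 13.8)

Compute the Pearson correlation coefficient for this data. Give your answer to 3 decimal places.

n = 5, Σp = 89.3, Σq = 74.1, Σp² = 1685.77, Σq² = 1116.09, Σpq = 1310.97
nΣpq − ΣpΣq = 6554.85 − 6617.13 = -62.28
nΣp² − (Σp)² = 8428.85 − 7974.49 = 454.36; nΣq² − (Σq)² = 5580.45 − 5490.81 = 89.64
r = -62.28 / √(454.36 × 89.64) = -62.28 / 201.8139 ≈ -0.309

-0.309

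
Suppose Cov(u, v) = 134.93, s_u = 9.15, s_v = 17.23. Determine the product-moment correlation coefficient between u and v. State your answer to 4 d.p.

r = Cov(u,v) / (s_u · s_v) = 134.93 / (9.15 × 17.23)
  = 134.93 / 157.6545 ≈ 0.8559

0.8559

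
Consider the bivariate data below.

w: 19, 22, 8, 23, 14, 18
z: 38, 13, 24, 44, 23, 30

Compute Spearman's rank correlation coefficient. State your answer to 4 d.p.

Rank w: 4, 5, 1, 6, 2, 3
Rank z: 5, 1, 3, 6, 2, 4
d = rank(w) − rank(z): -1, 4, -2, 0, 0, -1; Σd² = 22
ρ = 1 − 6Σd² / [n(n²−1)] = 1 − 6×22 / (6×35) = 1 − 132/210 ≈ 0.3714

0.3714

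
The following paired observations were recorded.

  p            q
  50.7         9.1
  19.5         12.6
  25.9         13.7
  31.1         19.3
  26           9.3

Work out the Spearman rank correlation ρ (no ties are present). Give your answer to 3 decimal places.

-0.300

Rank p: 5, 1, 2, 4, 3
Rank q: 1, 3, 4, 5, 2
d = rank(p) − rank(q): 4, -2, -2, -1, 1; Σd² = 26
ρ = 1 − 6Σd² / [n(n²−1)] = 1 − 6×26 / (5×24) = 1 − 156/120 ≈ -0.300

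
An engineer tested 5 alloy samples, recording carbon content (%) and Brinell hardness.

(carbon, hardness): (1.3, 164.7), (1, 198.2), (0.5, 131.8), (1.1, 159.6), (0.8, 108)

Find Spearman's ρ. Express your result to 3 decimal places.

0.600

Rank carbon: 5, 3, 1, 4, 2
Rank hardness: 4, 5, 2, 3, 1
d = rank(carbon) − rank(hardness): 1, -2, -1, 1, 1; Σd² = 8
ρ = 1 − 6Σd² / [n(n²−1)] = 1 − 6×8 / (5×24) = 1 − 48/120 ≈ 0.600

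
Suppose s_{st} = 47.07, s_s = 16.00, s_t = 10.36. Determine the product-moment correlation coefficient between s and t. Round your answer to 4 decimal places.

r = Cov(s,t) / (s_s · s_t) = 47.07 / (16.00 × 10.36)
  = 47.07 / 165.7600 ≈ 0.2840

0.2840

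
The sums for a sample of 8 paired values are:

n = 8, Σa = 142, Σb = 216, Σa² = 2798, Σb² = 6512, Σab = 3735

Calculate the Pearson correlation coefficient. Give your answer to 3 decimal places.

-0.228

r = (nΣab − ΣaΣb) / √[(nΣa² − (Σa)²)(nΣb² − (Σb)²)]
Numerator: 8×3735 − 142×216 = -792
Denominator: √[(22384 − 20164)(52096 − 46656)] = √[2220 × 5440] = 3475.1691
r = -792 / 3475.1691 ≈ -0.228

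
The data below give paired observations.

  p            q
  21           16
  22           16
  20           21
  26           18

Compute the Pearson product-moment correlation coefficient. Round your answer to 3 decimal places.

n = 4, Σp = 89, Σq = 71, Σp² = 2001, Σq² = 1277, Σpq = 1576
nΣpq − ΣpΣq = 6304 − 6319 = -15
nΣp² − (Σp)² = 8004 − 7921 = 83; nΣq² − (Σq)² = 5108 − 5041 = 67
r = -15 / √(83 × 67) = -15 / 74.5721 ≈ -0.201

-0.201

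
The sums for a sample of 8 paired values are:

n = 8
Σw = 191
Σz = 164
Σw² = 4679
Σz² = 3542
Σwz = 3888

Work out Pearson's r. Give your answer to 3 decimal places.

r = (nΣwz − ΣwΣz) / √[(nΣw² − (Σw)²)(nΣz² − (Σz)²)]
Numerator: 8×3888 − 191×164 = -220
Denominator: √[(37432 − 36481)(28336 − 26896)] = √[951 × 1440] = 1170.2307
r = -220 / 1170.2307 ≈ -0.188

-0.188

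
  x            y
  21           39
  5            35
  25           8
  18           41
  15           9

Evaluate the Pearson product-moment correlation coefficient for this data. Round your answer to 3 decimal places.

-0.302

n = 5, Σx = 84, Σy = 132, Σx² = 1640, Σy² = 4572, Σxy = 2067
nΣxy − ΣxΣy = 10335 − 11088 = -753
nΣx² − (Σx)² = 8200 − 7056 = 1144; nΣy² − (Σy)² = 22860 − 17424 = 5436
r = -753 / √(1144 × 5436) = -753 / 2493.7490 ≈ -0.302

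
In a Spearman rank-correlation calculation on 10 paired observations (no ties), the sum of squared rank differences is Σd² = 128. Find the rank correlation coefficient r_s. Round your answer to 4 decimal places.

0.2242

ρ = 1 − 6Σd² / [n(n²−1)] = 1 − 6×128 / (10×99)
  = 1 − 768/990 = 1 − 0.77576 ≈ 0.2242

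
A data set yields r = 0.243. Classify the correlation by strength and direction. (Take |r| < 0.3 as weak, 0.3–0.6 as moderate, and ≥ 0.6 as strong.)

weak positive

r = 0.243 > 0 so the relationship is positive.
|r| = 0.243, which falls in the weak range.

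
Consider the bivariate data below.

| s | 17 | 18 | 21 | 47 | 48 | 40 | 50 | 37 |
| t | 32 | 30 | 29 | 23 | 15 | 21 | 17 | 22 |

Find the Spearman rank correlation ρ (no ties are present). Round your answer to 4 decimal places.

-0.9048

Rank s: 1, 2, 3, 6, 7, 5, 8, 4
Rank t: 8, 7, 6, 5, 1, 3, 2, 4
d = rank(s) − rank(t): -7, -5, -3, 1, 6, 2, 6, 0; Σd² = 160
ρ = 1 − 6Σd² / [n(n²−1)] = 1 − 6×160 / (8×63) = 1 − 960/504 ≈ -0.9048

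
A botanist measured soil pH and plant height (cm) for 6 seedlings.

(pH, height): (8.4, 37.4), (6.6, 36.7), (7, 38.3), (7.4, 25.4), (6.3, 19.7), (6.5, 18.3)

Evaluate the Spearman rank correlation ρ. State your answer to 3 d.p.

Rank pH: 6, 3, 4, 5, 1, 2
Rank height: 5, 4, 6, 3, 2, 1
d = rank(pH) − rank(height): 1, -1, -2, 2, -1, 1; Σd² = 12
ρ = 1 − 6Σd² / [n(n²−1)] = 1 − 6×12 / (6×35) = 1 − 72/210 ≈ 0.657

0.657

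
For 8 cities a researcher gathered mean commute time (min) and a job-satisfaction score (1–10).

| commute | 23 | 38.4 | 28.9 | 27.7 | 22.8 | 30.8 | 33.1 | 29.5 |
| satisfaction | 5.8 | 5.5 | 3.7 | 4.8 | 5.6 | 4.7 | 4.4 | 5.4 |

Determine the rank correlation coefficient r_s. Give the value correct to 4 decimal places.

-0.4286

Rank commute: 2, 8, 4, 3, 1, 6, 7, 5
Rank satisfaction: 8, 6, 1, 4, 7, 3, 2, 5
d = rank(commute) − rank(satisfaction): -6, 2, 3, -1, -6, 3, 5, 0; Σd² = 120
ρ = 1 − 6Σd² / [n(n²−1)] = 1 − 6×120 / (8×63) = 1 − 720/504 ≈ -0.4286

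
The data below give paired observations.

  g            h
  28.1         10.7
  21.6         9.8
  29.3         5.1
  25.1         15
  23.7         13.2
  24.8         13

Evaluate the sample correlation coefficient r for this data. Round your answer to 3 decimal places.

n = 6, Σg = 152.6, Σh = 66.8, Σg² = 3921.4, Σh² = 804.78, Σgh = 1673.52
nΣgh − ΣgΣh = 10041.12 − 10193.68 = -152.56
nΣg² − (Σg)² = 23528.4 − 23286.76 = 241.64; nΣh² − (Σh)² = 4828.68 − 4462.24 = 366.44
r = -152.56 / √(241.64 × 366.44) = -152.56 / 297.5677 ≈ -0.513

-0.513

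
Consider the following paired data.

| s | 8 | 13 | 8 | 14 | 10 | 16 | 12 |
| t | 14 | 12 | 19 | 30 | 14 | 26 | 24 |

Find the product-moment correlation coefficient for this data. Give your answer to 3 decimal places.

n = 7, Σs = 81, Σt = 139, Σs² = 993, Σt² = 3049, Σst = 1684
nΣst − ΣsΣt = 11788 − 11259 = 529
nΣs² − (Σs)² = 6951 − 6561 = 390; nΣt² − (Σt)² = 21343 − 19321 = 2022
r = 529 / √(390 × 2022) = 529 / 888.0203 ≈ 0.596

0.596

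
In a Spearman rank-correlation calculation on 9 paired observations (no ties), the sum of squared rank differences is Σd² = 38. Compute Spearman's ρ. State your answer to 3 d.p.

ρ = 1 − 6Σd² / [n(n²−1)] = 1 − 6×38 / (9×80)
  = 1 − 228/720 = 1 − 0.3167 ≈ 0.683

0.683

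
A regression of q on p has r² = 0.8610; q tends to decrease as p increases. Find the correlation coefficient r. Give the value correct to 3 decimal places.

-0.928

|r| = √0.8610 = 0.928
The association is negative, so r = −0.928.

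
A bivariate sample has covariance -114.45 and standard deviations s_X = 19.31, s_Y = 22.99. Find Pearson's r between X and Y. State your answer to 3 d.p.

r = Cov(X,Y) / (s_X · s_Y) = -114.45 / (19.31 × 22.99)
  = -114.45 / 443.9369 ≈ -0.258

-0.258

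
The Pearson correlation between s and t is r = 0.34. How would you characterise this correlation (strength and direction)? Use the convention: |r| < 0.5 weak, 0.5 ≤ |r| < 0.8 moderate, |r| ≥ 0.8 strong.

weak positive

r = 0.34 > 0 so the relationship is positive.
|r| = 0.34, which falls in the weak range.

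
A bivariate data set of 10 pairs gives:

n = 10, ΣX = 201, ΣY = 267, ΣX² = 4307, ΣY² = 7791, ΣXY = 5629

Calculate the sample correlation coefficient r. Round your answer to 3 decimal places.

0.624

r = (nΣXY − ΣXΣY) / √[(nΣX² − (ΣX)²)(nΣY² − (ΣY)²)]
Numerator: 10×5629 − 201×267 = 2623
Denominator: √[(43070 − 40401)(77910 − 71289)] = √[2669 × 6621] = 4203.7423
r = 2623 / 4203.7423 ≈ 0.624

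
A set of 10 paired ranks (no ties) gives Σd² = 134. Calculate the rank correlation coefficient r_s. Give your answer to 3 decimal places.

0.188

ρ = 1 − 6Σd² / [n(n²−1)] = 1 − 6×134 / (10×99)
  = 1 − 804/990 = 1 − 0.8121 ≈ 0.188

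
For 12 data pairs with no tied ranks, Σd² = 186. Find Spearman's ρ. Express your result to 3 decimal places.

ρ = 1 − 6Σd² / [n(n²−1)] = 1 − 6×186 / (12×143)
  = 1 − 1116/1716 = 1 − 0.6503 ≈ 0.350

0.350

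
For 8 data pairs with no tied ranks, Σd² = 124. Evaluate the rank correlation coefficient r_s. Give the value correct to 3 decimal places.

ρ = 1 − 6Σd² / [n(n²−1)] = 1 − 6×124 / (8×63)
  = 1 − 744/504 = 1 − 1.4762 ≈ -0.476

-0.476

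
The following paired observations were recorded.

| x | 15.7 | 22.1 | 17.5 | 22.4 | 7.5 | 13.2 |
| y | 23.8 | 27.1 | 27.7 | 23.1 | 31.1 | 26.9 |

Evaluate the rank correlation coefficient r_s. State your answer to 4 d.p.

-0.5429

Rank x: 3, 5, 4, 6, 1, 2
Rank y: 2, 4, 5, 1, 6, 3
d = rank(x) − rank(y): 1, 1, -1, 5, -5, -1; Σd² = 54
ρ = 1 − 6Σd² / [n(n²−1)] = 1 − 6×54 / (6×35) = 1 − 324/210 ≈ -0.5429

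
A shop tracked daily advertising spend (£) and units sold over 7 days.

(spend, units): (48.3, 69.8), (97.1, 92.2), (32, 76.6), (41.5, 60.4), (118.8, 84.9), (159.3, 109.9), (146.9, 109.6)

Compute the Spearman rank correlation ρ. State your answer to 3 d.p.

Rank spend: 3, 4, 1, 2, 5, 7, 6
Rank units: 2, 5, 3, 1, 4, 7, 6
d = rank(spend) − rank(units): 1, -1, -2, 1, 1, 0, 0; Σd² = 8
ρ = 1 − 6Σd² / [n(n²−1)] = 1 − 6×8 / (7×48) = 1 − 48/336 ≈ 0.857

0.857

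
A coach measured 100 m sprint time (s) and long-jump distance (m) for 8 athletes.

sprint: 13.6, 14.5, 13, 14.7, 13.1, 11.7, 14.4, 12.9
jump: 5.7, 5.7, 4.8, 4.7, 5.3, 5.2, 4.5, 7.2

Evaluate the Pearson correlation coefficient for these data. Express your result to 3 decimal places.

n = 8, Σx = 107.9, Σy = 43.1, Σx² = 1462.57, Σy² = 237.33, Σxy = 579.61
nΣxy − ΣxΣy = 4636.88 − 4650.49 = -13.61
nΣx² − (Σx)² = 11700.56 − 11642.41 = 58.15; nΣy² − (Σy)² = 1898.64 − 1857.61 = 41.03
r = -13.61 / √(58.15 × 41.03) = -13.61 / 48.8456 ≈ -0.279

-0.279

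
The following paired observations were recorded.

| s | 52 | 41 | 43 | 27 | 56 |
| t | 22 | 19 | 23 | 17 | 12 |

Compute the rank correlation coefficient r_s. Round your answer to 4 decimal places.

Rank s: 4, 2, 3, 1, 5
Rank t: 4, 3, 5, 2, 1
d = rank(s) − rank(t): 0, -1, -2, -1, 4; Σd² = 22
ρ = 1 − 6Σd² / [n(n²−1)] = 1 − 6×22 / (5×24) = 1 − 132/120 ≈ -0.1000

-0.1000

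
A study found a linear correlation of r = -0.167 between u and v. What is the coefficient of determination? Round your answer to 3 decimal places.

0.028

r² = (-0.167)² = 0.028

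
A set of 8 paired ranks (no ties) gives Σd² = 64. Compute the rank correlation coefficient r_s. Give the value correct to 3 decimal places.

0.238

ρ = 1 − 6Σd² / [n(n²−1)] = 1 − 6×64 / (8×63)
  = 1 − 384/504 = 1 − 0.7619 ≈ 0.238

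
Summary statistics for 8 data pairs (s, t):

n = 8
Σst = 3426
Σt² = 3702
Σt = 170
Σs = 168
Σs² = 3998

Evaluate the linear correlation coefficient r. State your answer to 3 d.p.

r = (nΣst − ΣsΣt) / √[(nΣs² − (Σs)²)(nΣt² − (Σt)²)]
Numerator: 8×3426 − 168×170 = -1152
Denominator: √[(31984 − 28224)(29616 − 28900)] = √[3760 × 716] = 1640.7803
r = -1152 / 1640.7803 ≈ -0.702

-0.702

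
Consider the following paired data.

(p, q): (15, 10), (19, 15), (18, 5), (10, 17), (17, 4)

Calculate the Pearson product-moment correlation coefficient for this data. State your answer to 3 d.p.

-0.517

n = 5, Σp = 79, Σq = 51, Σp² = 1299, Σq² = 655, Σpq = 763
nΣpq − ΣpΣq = 3815 − 4029 = -214
nΣp² − (Σp)² = 6495 − 6241 = 254; nΣq² − (Σq)² = 3275 − 2601 = 674
r = -214 / √(254 × 674) = -214 / 413.7584 ≈ -0.517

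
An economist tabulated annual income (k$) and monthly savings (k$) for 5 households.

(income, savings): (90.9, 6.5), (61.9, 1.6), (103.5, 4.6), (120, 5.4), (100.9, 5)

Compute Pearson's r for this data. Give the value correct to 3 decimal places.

0.724

n = 5, Σx = 477.2, Σy = 23.1, Σx² = 47387.48, Σy² = 120.13, Σxy = 2318.49
nΣxy − ΣxΣy = 11592.45 − 11023.32 = 569.13
nΣx² − (Σx)² = 236937.4 − 227719.84 = 9217.56; nΣy² − (Σy)² = 600.65 − 533.61 = 67.04
r = 569.13 / √(9217.56 × 67.04) = 569.13 / 786.0949 ≈ 0.724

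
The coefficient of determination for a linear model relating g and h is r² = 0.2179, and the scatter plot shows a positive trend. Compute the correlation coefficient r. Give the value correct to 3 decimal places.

0.467

|r| = √0.2179 = 0.467
The association is positive, so r = 0.467.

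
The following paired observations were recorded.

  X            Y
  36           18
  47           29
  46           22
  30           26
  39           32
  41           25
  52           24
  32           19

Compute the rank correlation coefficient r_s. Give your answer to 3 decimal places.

Rank X: 3, 7, 6, 1, 4, 5, 8, 2
Rank Y: 1, 7, 3, 6, 8, 5, 4, 2
d = rank(X) − rank(Y): 2, 0, 3, -5, -4, 0, 4, 0; Σd² = 70
ρ = 1 − 6Σd² / [n(n²−1)] = 1 − 6×70 / (8×63) = 1 − 420/504 ≈ 0.167

0.167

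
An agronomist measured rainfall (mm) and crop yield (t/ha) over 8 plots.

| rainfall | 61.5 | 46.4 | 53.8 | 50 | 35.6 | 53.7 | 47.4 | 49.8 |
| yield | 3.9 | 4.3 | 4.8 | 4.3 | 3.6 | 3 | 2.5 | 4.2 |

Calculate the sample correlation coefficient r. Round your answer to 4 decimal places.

0.1623

n = 8, Σx = 398.2, Σy = 30.6, Σx² = 20207.5, Σy² = 121.08, Σxy = 1529.53
nΣxy − ΣxΣy = 12236.24 − 12184.92 = 51.32
nΣx² − (Σx)² = 161660 − 158563.24 = 3096.76; nΣy² − (Σy)² = 968.64 − 936.36 = 32.28
r = 51.32 / √(3096.76 × 32.28) = 51.32 / 316.1699 ≈ 0.1623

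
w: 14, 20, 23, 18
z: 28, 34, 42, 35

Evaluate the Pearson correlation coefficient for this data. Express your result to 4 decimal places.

n = 4, Σw = 75, Σz = 139, Σw² = 1449, Σz² = 4929, Σwz = 2668
nΣwz − ΣwΣz = 10672 − 10425 = 247
nΣw² − (Σw)² = 5796 − 5625 = 171; nΣz² − (Σz)² = 19716 − 19321 = 395
r = 247 / √(171 × 395) = 247 / 259.8942 ≈ 0.9504

0.9504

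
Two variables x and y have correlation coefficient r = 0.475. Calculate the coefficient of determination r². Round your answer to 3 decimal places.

r² = (0.475)² = 0.226

0.226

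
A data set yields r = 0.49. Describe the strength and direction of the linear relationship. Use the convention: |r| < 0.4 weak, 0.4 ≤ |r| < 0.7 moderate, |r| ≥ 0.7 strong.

moderate positive

r = 0.49 > 0 so the relationship is positive.
|r| = 0.49, which falls in the moderate range.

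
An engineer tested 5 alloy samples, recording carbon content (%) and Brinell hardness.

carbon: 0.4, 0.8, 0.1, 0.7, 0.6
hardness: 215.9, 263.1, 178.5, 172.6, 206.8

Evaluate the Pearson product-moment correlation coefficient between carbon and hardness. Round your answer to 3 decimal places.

0.509

n = 5, Σx = 2.6, Σy = 1036.9, Σx² = 1.66, Σy² = 220253.67, Σxy = 559.59
nΣxy − ΣxΣy = 2797.95 − 2695.94 = 102.01
nΣx² − (Σx)² = 8.3 − 6.76 = 1.54; nΣy² − (Σy)² = 1101268.35 − 1075161.61 = 26106.74
r = 102.01 / √(1.54 × 26106.74) = 102.01 / 200.5103 ≈ 0.509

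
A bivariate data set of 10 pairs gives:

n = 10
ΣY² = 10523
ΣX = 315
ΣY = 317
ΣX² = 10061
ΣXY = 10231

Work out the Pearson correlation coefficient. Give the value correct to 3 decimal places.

0.958

r = (nΣXY − ΣXΣY) / √[(nΣX² − (ΣX)²)(nΣY² − (ΣY)²)]
Numerator: 10×10231 − 315×317 = 2455
Denominator: √[(100610 − 99225)(105230 − 100489)] = √[1385 × 4741] = 2562.4763
r = 2455 / 2562.4763 ≈ 0.958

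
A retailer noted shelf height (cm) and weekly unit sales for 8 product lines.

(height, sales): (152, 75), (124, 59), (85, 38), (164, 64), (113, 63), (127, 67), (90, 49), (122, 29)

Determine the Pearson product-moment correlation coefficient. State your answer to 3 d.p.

n = 8, Σx = 977, Σy = 444, Σx² = 124483, Σy² = 26346, Σxy = 56018
nΣxy − ΣxΣy = 448144 − 433788 = 14356
nΣx² − (Σx)² = 995864 − 954529 = 41335; nΣy² − (Σy)² = 210768 − 197136 = 13632
r = 14356 / √(41335 × 13632) = 14356 / 23737.7067 ≈ 0.605

0.605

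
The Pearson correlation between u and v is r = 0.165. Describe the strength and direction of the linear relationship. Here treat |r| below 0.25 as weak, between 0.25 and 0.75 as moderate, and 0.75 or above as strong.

weak positive

r = 0.165 > 0 so the relationship is positive.
|r| = 0.165, which falls in the weak range.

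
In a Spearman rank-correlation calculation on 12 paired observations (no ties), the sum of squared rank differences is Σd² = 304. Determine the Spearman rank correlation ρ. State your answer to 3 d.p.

ρ = 1 − 6Σd² / [n(n²−1)] = 1 − 6×304 / (12×143)
  = 1 − 1824/1716 = 1 − 1.0629 ≈ -0.063

-0.063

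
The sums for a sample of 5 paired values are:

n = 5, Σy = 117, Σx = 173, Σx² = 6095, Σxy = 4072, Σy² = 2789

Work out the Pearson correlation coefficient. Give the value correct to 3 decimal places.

0.318

r = (nΣxy − ΣxΣy) / √[(nΣx² − (Σx)²)(nΣy² − (Σy)²)]
Numerator: 5×4072 − 173×117 = 119
Denominator: √[(30475 − 29929)(13945 − 13689)] = √[546 × 256] = 373.8663
r = 119 / 373.8663 ≈ 0.318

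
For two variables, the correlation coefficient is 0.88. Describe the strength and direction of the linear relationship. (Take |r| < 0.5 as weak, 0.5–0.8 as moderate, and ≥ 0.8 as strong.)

strong positive

r = 0.88 > 0 so the relationship is positive.
|r| = 0.88, which falls in the strong range.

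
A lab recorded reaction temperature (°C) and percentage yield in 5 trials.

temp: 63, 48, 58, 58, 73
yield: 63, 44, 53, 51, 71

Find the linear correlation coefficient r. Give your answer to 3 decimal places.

n = 5, Σx = 300, Σy = 282, Σx² = 18330, Σy² = 16356, Σxy = 17296
nΣxy − ΣxΣy = 86480 − 84600 = 1880
nΣx² − (Σx)² = 91650 − 90000 = 1650; nΣy² − (Σy)² = 81780 − 79524 = 2256
r = 1880 / √(1650 × 2256) = 1880 / 1929.3522 ≈ 0.974

0.974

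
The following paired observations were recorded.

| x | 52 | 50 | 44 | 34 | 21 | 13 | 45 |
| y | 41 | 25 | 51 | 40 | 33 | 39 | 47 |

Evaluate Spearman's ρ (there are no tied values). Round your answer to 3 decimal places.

Rank x: 7, 6, 4, 3, 2, 1, 5
Rank y: 5, 1, 7, 4, 2, 3, 6
d = rank(x) − rank(y): 2, 5, -3, -1, 0, -2, -1; Σd² = 44
ρ = 1 − 6Σd² / [n(n²−1)] = 1 − 6×44 / (7×48) = 1 − 264/336 ≈ 0.214

0.214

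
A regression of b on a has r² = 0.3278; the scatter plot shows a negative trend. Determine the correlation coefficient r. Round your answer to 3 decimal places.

|r| = √0.3278 = 0.573
The association is negative, so r = −0.573.

-0.573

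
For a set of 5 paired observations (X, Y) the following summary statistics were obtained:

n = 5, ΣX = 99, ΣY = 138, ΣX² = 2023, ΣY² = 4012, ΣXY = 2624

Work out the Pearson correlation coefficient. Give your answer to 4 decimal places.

r = (nΣXY − ΣXΣY) / √[(nΣX² − (ΣX)²)(nΣY² − (ΣY)²)]
Numerator: 5×2624 − 99×138 = -542
Denominator: √[(10115 − 9801)(20060 − 19044)] = √[314 × 1016] = 564.8221
r = -542 / 564.8221 ≈ -0.9596

-0.9596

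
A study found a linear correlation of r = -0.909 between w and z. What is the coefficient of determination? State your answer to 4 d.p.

r² = (-0.909)² = 0.8263

0.8263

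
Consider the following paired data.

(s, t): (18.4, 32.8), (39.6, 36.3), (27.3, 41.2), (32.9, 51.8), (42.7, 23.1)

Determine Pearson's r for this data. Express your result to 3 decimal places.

n = 5, Σs = 160.9, Σt = 185.2, Σs² = 5557.71, Σt² = 7307.82, Σst = 5856.35
nΣst − ΣsΣt = 29281.75 − 29798.68 = -516.93
nΣs² − (Σs)² = 27788.55 − 25888.81 = 1899.74; nΣt² − (Σt)² = 36539.1 − 34299.04 = 2240.06
r = -516.93 / √(1899.74 × 2240.06) = -516.93 / 2062.8940 ≈ -0.251

-0.251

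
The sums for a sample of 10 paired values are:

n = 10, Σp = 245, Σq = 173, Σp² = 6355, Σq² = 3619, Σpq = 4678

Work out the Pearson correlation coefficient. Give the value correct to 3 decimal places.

0.936

r = (nΣpq − ΣpΣq) / √[(nΣp² − (Σp)²)(nΣq² − (Σq)²)]
Numerator: 10×4678 − 245×173 = 4395
Denominator: √[(63550 − 60025)(36190 − 29929)] = √[3525 × 6261] = 4697.8745
r = 4395 / 4697.8745 ≈ 0.936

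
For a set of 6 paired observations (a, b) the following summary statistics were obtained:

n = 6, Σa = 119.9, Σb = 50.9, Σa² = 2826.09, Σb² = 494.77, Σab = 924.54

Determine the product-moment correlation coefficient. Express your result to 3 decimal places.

r = (nΣab − ΣaΣb) / √[(nΣa² − (Σa)²)(nΣb² − (Σb)²)]
Numerator: 6×924.54 − 119.9×50.9 = -555.67
Denominator: √[(16956.54 − 14376.01)(2968.62 − 2590.81)] = √[2580.53 × 377.81] = 987.3956
r = -555.67 / 987.3956 ≈ -0.563

-0.563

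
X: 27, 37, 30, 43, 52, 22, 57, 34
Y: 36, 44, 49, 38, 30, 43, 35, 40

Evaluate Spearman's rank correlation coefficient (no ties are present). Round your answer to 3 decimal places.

Rank X: 2, 5, 3, 6, 7, 1, 8, 4
Rank Y: 3, 7, 8, 4, 1, 6, 2, 5
d = rank(X) − rank(Y): -1, -2, -5, 2, 6, -5, 6, -1; Σd² = 132
ρ = 1 − 6Σd² / [n(n²−1)] = 1 − 6×132 / (8×63) = 1 − 792/504 ≈ -0.571

-0.571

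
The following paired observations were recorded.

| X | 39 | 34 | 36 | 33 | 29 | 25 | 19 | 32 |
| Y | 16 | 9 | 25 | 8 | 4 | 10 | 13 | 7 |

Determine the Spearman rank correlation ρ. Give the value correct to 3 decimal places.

Rank X: 8, 6, 7, 5, 3, 2, 1, 4
Rank Y: 7, 4, 8, 3, 1, 5, 6, 2
d = rank(X) − rank(Y): 1, 2, -1, 2, 2, -3, -5, 2; Σd² = 52
ρ = 1 − 6Σd² / [n(n²−1)] = 1 − 6×52 / (8×63) = 1 − 312/504 ≈ 0.381

0.381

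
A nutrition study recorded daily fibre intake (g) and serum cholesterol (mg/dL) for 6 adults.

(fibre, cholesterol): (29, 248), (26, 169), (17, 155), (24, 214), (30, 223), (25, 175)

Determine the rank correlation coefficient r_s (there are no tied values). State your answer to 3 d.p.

0.714

Rank fibre: 5, 4, 1, 2, 6, 3
Rank cholesterol: 6, 2, 1, 4, 5, 3
d = rank(fibre) − rank(cholesterol): -1, 2, 0, -2, 1, 0; Σd² = 10
ρ = 1 − 6Σd² / [n(n²−1)] = 1 − 6×10 / (6×35) = 1 − 60/210 ≈ 0.714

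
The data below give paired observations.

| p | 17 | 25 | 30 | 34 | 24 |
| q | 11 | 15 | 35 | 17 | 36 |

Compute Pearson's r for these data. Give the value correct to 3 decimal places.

0.296

n = 5, Σp = 130, Σq = 114, Σp² = 3546, Σq² = 3156, Σpq = 3054
nΣpq − ΣpΣq = 15270 − 14820 = 450
nΣp² − (Σp)² = 17730 − 16900 = 830; nΣq² − (Σq)² = 15780 − 12996 = 2784
r = 450 / √(830 × 2784) = 450 / 1520.1053 ≈ 0.296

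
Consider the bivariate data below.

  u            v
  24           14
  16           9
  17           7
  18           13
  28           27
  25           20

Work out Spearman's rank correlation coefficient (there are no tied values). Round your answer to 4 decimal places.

Rank u: 4, 1, 2, 3, 6, 5
Rank v: 4, 2, 1, 3, 6, 5
d = rank(u) − rank(v): 0, -1, 1, 0, 0, 0; Σd² = 2
ρ = 1 − 6Σd² / [n(n²−1)] = 1 − 6×2 / (6×35) = 1 − 12/210 ≈ 0.9429

0.9429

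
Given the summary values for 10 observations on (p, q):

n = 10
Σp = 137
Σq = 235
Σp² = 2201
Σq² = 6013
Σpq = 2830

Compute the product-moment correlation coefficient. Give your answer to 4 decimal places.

r = (nΣpq − ΣpΣq) / √[(nΣp² − (Σp)²)(nΣq² − (Σq)²)]
Numerator: 10×2830 − 137×235 = -3895
Denominator: √[(22010 − 18769)(60130 − 55225)] = √[3241 × 4905] = 3987.1174
r = -3895 / 3987.1174 ≈ -0.9769

-0.9769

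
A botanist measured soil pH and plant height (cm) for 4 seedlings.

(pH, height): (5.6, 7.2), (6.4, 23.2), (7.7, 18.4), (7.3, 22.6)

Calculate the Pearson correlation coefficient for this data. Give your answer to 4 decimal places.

0.6463

n = 4, Σx = 27, Σy = 71.4, Σx² = 184.9, Σy² = 1439.4, Σxy = 495.46
nΣxy − ΣxΣy = 1981.84 − 1927.8 = 54.04
nΣx² − (Σx)² = 739.6 − 729 = 10.6; nΣy² − (Σy)² = 5757.6 − 5097.96 = 659.64
r = 54.04 / √(10.6 × 659.64) = 54.04 / 83.6193 ≈ 0.6463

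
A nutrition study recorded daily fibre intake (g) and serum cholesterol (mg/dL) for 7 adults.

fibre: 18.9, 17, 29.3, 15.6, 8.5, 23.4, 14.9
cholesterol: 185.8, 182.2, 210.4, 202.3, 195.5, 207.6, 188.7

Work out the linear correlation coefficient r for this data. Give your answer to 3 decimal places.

n = 7, Σx = 127.6, Σy = 1372.5, Σx² = 2589.88, Σy² = 269837.63, Σxy = 25260.84
nΣxy − ΣxΣy = 176825.88 − 175131 = 1694.88
nΣx² − (Σx)² = 18129.16 − 16281.76 = 1847.4; nΣy² − (Σy)² = 1888863.41 − 1883756.25 = 5107.16
r = 1694.88 / √(1847.4 × 5107.16) = 1694.88 / 3071.6392 ≈ 0.552

0.552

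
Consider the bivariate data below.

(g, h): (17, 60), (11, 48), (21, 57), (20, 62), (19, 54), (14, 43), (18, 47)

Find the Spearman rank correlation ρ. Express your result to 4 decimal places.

0.5714

Rank g: 3, 1, 7, 6, 5, 2, 4
Rank h: 6, 3, 5, 7, 4, 1, 2
d = rank(g) − rank(h): -3, -2, 2, -1, 1, 1, 2; Σd² = 24
ρ = 1 − 6Σd² / [n(n²−1)] = 1 − 6×24 / (7×48) = 1 − 144/336 ≈ 0.5714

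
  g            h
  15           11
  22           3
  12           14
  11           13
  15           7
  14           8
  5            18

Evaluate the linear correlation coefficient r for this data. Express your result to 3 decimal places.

-0.942

n = 7, Σg = 94, Σh = 74, Σg² = 1420, Σh² = 932, Σgh = 849
nΣgh − ΣgΣh = 5943 − 6956 = -1013
nΣg² − (Σg)² = 9940 − 8836 = 1104; nΣh² − (Σh)² = 6524 − 5476 = 1048
r = -1013 / √(1104 × 1048) = -1013 / 1075.6356 ≈ -0.942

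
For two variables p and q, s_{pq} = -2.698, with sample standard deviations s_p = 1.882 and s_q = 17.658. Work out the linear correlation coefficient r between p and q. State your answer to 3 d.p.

r = Cov(p,q) / (s_p · s_q) = -2.698 / (1.882 × 17.658)
  = -2.698 / 33.2324 ≈ -0.081

-0.081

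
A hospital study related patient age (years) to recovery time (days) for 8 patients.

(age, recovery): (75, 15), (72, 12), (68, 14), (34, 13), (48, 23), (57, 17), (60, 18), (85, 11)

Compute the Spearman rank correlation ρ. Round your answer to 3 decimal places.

Rank age: 7, 6, 5, 1, 2, 3, 4, 8
Rank recovery: 5, 2, 4, 3, 8, 6, 7, 1
d = rank(age) − rank(recovery): 2, 4, 1, -2, -6, -3, -3, 7; Σd² = 128
ρ = 1 − 6Σd² / [n(n²−1)] = 1 − 6×128 / (8×63) = 1 − 768/504 ≈ -0.524

-0.524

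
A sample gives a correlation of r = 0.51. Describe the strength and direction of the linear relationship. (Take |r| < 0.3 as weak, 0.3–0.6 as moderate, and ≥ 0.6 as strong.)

r = 0.51 > 0 so the relationship is positive.
|r| = 0.51, which falls in the moderate range.

moderate positive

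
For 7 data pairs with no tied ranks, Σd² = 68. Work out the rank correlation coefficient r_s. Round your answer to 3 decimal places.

ρ = 1 − 6Σd² / [n(n²−1)] = 1 − 6×68 / (7×48)
  = 1 − 408/336 = 1 − 1.2143 ≈ -0.214

-0.214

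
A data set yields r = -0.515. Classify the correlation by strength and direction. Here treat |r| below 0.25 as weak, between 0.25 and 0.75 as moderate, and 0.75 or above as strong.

moderate negative

r = -0.515 < 0 so the relationship is negative.
|r| = 0.515, which falls in the moderate range.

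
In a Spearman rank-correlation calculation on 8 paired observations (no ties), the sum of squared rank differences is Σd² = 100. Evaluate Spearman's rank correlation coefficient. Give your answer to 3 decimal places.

-0.190

ρ = 1 − 6Σd² / [n(n²−1)] = 1 − 6×100 / (8×63)
  = 1 − 600/504 = 1 − 1.1905 ≈ -0.190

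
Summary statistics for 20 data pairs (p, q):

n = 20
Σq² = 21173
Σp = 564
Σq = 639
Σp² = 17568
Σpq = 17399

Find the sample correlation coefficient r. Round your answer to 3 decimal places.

-0.553

r = (nΣpq − ΣpΣq) / √[(nΣp² − (Σp)²)(nΣq² − (Σq)²)]
Numerator: 20×17399 − 564×639 = -12416
Denominator: √[(351360 − 318096)(423460 − 408321)] = √[33264 × 15139] = 22440.6706
r = -12416 / 22440.6706 ≈ -0.553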